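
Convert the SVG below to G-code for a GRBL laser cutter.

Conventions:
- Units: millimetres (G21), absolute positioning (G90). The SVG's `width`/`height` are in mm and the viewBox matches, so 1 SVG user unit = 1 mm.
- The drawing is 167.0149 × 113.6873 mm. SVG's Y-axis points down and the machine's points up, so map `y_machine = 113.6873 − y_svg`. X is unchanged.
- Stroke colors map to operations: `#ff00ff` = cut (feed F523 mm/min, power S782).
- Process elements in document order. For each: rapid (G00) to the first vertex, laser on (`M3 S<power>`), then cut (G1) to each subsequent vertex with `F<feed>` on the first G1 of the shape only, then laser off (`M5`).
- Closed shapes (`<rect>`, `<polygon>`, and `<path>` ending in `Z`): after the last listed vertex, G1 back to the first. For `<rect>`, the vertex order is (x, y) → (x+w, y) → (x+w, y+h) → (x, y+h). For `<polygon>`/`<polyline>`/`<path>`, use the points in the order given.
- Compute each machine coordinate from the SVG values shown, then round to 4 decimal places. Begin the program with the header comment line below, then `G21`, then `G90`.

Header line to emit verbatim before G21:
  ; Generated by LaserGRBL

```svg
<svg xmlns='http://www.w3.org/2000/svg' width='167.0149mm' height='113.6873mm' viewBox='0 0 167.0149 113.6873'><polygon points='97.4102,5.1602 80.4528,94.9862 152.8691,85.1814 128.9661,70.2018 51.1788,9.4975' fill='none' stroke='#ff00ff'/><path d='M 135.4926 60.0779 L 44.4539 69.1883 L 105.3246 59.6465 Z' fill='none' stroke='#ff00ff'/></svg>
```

; Generated by LaserGRBL
G21
G90
G00 X97.4102 Y108.5271
M3 S782
G1 X80.4528 Y18.7011 F523
G1 X152.8691 Y28.5059
G1 X128.9661 Y43.4855
G1 X51.1788 Y104.1898
G1 X97.4102 Y108.5271
M5
G00 X135.4926 Y53.6094
M3 S782
G1 X44.4539 Y44.4990 F523
G1 X105.3246 Y54.0408
G1 X135.4926 Y53.6094
M5

Since the viewBox matches the mm dimensions, user units are millimetres directly. The only transform is the Y-flip y_m = 113.6873 − y_svg.

Shape 1 is a closed polygon drawn with `<polygon>`. Its stroke #ff00ff means cut at S782, F523. After flipping Y the toolpath is (97.4102,108.5271) → (80.4528,18.7011) → (152.8691,28.5059) → (128.9661,43.4855) → (51.1788,104.1898) → (97.4102,108.5271), returning to the start.

Shape 2 is a closed polygon drawn with `<path>`. Its stroke #ff00ff means cut at S782, F523. After flipping Y the toolpath is (135.4926,53.6094) → (44.4539,44.4990) → (105.3246,54.0408) → (135.4926,53.6094), returning to the start.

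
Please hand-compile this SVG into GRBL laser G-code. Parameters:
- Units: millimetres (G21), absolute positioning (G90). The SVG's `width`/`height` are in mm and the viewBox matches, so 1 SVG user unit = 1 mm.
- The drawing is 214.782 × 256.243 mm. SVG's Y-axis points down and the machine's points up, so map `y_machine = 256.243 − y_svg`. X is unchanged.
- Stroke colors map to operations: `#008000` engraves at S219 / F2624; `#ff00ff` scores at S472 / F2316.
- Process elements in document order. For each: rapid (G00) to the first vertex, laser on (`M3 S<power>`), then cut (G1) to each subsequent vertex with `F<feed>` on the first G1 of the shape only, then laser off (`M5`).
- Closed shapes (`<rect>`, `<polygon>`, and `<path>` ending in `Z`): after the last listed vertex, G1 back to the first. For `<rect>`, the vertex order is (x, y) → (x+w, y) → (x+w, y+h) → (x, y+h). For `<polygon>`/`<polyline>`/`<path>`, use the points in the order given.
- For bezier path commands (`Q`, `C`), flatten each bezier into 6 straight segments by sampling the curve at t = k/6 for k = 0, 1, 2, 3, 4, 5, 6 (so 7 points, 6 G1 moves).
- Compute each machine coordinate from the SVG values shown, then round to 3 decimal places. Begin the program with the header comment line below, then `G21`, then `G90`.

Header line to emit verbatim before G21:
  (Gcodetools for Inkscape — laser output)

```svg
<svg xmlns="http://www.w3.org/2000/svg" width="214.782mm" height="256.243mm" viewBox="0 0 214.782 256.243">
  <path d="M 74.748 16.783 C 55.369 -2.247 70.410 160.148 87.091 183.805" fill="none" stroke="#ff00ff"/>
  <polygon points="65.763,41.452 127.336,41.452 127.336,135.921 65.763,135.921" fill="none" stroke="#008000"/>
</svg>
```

viewBox `0 0 214.782 256.243` with mm width/height → 1 unit = 1 mm. Flip: y_m = 256.243 − y_svg.

**Shape 1** — `<path>` cubic bezier, stroke `#ff00ff` → score (S472, F2316). Control points (SVG): P0=(74.748,16.783), P1=(55.369,-2.247), P2=(70.410,160.148), P3=(87.091,183.805); sampled at t=k/6. Machine vertices: (74.748,239.460) → (67.775,235.338) → (65.628,209.873) → (67.397,171.957) → (72.171,130.483) → (79.039,94.346) → (87.091,72.438). Open path.

**Shape 2** — `<polygon>` rectangle, stroke `#008000` → engrave (S219, F2624). Machine vertices: (65.763,214.791) → (127.336,214.791) → (127.336,120.322) → (65.763,120.322) → (65.763,214.791). Closed: final G1 returns to the first vertex.

(Gcodetools for Inkscape — laser output)
G21
G90
G00 X74.748 Y239.460
M3 S472
G1 X67.775 Y235.338 F2316
G1 X65.628 Y209.873
G1 X67.397 Y171.957
G1 X72.171 Y130.483
G1 X79.039 Y94.346
G1 X87.091 Y72.438
M5
G00 X65.763 Y214.791
M3 S219
G1 X127.336 Y214.791 F2624
G1 X127.336 Y120.322
G1 X65.763 Y120.322
G1 X65.763 Y214.791
M5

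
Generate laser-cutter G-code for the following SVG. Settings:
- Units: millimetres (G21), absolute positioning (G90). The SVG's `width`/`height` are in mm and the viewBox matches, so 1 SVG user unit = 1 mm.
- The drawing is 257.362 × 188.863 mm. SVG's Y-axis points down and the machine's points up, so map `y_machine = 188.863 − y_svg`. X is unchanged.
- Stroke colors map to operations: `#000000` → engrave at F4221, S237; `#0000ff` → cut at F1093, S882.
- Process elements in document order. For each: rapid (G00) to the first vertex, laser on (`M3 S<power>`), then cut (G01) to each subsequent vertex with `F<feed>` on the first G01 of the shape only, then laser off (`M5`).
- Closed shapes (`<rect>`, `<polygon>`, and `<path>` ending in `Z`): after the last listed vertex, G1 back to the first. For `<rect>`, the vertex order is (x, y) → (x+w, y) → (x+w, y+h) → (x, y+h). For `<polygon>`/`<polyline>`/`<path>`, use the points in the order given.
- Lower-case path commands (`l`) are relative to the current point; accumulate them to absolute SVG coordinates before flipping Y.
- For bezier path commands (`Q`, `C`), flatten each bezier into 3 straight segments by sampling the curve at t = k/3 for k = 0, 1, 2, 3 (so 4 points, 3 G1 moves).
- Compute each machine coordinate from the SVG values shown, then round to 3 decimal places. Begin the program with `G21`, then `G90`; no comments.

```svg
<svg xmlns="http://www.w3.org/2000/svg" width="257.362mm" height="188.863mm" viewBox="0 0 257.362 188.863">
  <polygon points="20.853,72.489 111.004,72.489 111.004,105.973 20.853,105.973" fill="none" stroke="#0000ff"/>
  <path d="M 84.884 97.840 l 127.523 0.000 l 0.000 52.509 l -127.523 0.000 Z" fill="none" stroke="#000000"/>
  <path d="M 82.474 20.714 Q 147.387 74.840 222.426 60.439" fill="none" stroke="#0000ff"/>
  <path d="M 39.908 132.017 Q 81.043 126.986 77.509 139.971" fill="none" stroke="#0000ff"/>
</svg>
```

G21
G90
G00 X20.853 Y116.374
M3 S882
G01 X111.004 Y116.374 F1093
G01 X111.004 Y82.890
G01 X20.853 Y82.890
G01 X20.853 Y116.374
M5
G00 X84.884 Y91.023
M3 S237
G01 X212.407 Y91.023 F4221
G01 X212.407 Y38.514
G01 X84.884 Y38.514
G01 X84.884 Y91.023
M5
G00 X82.474 Y168.149
M3 S882
G01 X126.874 Y139.679 F1093
G01 X173.525 Y126.437
G01 X222.426 Y128.424
M5
G00 X39.908 Y56.846
M3 S882
G01 X62.368 Y58.198 F1093
G01 X74.902 Y55.547
G01 X77.509 Y48.892
M5

viewBox `0 0 257.362 188.863` with mm width/height → 1 unit = 1 mm. Flip: y_m = 188.863 − y_svg.

**Shape 1** — `<polygon>` rectangle, stroke `#0000ff` → cut (S882, F1093). Machine vertices: (20.853,116.374) → (111.004,116.374) → (111.004,82.890) → (20.853,82.890) → (20.853,116.374). Closed: final G1 returns to the first vertex.

**Shape 2** — `<path>` rectangle, stroke `#000000` → engrave (S237, F4221). Machine vertices: (84.884,91.023) → (212.407,91.023) → (212.407,38.514) → (84.884,38.514) → (84.884,91.023). Closed: final G1 returns to the first vertex.

**Shape 3** — `<path>` quadratic bezier, stroke `#0000ff` → cut (S882, F1093). Control points (SVG): P0=(82.474,20.714), P1=(147.387,74.840), P2=(222.426,60.439); sampled at t=k/3. Machine vertices: (82.474,168.149) → (126.874,139.679) → (173.525,126.437) → (222.426,128.424). Open path.

**Shape 4** — `<path>` quadratic bezier, stroke `#0000ff` → cut (S882, F1093). Control points (SVG): P0=(39.908,132.017), P1=(81.043,126.986), P2=(77.509,139.971); sampled at t=k/3. Machine vertices: (39.908,56.846) → (62.368,58.198) → (74.902,55.547) → (77.509,48.892). Open path.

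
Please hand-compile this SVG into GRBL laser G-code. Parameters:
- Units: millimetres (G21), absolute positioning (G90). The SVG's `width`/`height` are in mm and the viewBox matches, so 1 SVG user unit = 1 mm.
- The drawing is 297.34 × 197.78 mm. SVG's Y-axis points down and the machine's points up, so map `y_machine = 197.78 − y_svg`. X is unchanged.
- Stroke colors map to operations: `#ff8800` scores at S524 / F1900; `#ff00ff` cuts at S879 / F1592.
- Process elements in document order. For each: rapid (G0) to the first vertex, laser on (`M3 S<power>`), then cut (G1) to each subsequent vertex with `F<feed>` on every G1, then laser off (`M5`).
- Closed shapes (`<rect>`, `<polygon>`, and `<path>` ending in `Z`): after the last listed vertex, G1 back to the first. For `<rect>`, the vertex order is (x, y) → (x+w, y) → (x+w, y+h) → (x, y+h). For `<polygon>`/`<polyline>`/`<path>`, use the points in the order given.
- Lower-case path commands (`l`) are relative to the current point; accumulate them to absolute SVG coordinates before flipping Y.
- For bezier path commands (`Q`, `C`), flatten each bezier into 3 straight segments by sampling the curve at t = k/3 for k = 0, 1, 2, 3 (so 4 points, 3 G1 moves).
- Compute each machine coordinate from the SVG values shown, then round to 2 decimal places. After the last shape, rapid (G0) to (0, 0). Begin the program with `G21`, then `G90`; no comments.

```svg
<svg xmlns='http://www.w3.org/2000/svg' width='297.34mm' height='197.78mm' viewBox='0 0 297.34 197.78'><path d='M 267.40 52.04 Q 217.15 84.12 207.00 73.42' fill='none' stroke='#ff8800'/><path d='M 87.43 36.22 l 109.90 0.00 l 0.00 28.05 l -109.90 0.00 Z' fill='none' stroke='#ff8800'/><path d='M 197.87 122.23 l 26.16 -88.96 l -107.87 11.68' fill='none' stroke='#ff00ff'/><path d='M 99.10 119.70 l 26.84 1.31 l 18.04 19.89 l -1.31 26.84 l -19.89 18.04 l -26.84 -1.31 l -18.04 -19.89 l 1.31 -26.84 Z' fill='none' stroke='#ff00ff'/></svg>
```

viewBox `0 0 297.34 197.78` with mm width/height → 1 unit = 1 mm. Flip: y_m = 197.78 − y_svg.

**Shape 1** — `<path>` quadratic bezier, stroke `#ff8800` → score (S524, F1900). Control points (SVG): P0=(267.40,52.04), P1=(217.15,84.12), P2=(207.00,73.42); sampled at t=k/3. Machine vertices: (267.40,145.74) → (238.36,129.11) → (218.22,121.98) → (207.00,124.36). Open path.

**Shape 2** — `<path>` rectangle, stroke `#ff8800` → score (S524, F1900). Machine vertices: (87.43,161.56) → (197.33,161.56) → (197.33,133.51) → (87.43,133.51) → (87.43,161.56). Closed: final G1 returns to the first vertex.

**Shape 3** — `<path>` open polyline, stroke `#ff00ff` → cut (S879, F1592). Machine vertices: (197.87,75.55) → (224.03,164.51) → (116.16,152.83). Open path.

**Shape 4** — `<path>` regular polygon, stroke `#ff00ff` → cut (S879, F1592). Machine vertices: (99.10,78.08) → (125.94,76.77) → (143.98,56.88) → (142.67,30.04) → (122.78,12.00) → (95.94,13.31) → (77.90,33.20) → (79.21,60.04) → (99.10,78.08). Closed: final G1 returns to the first vertex.

G21
G90
G0 X267.40 Y145.74
M3 S524
G1 X238.36 Y129.11 F1900
G1 X218.22 Y121.98 F1900
G1 X207.00 Y124.36 F1900
M5
G0 X87.43 Y161.56
M3 S524
G1 X197.33 Y161.56 F1900
G1 X197.33 Y133.51 F1900
G1 X87.43 Y133.51 F1900
G1 X87.43 Y161.56 F1900
M5
G0 X197.87 Y75.55
M3 S879
G1 X224.03 Y164.51 F1592
G1 X116.16 Y152.83 F1592
M5
G0 X99.10 Y78.08
M3 S879
G1 X125.94 Y76.77 F1592
G1 X143.98 Y56.88 F1592
G1 X142.67 Y30.04 F1592
G1 X122.78 Y12.00 F1592
G1 X95.94 Y13.31 F1592
G1 X77.90 Y33.20 F1592
G1 X79.21 Y60.04 F1592
G1 X99.10 Y78.08 F1592
M5
G0 X0.00 Y0.00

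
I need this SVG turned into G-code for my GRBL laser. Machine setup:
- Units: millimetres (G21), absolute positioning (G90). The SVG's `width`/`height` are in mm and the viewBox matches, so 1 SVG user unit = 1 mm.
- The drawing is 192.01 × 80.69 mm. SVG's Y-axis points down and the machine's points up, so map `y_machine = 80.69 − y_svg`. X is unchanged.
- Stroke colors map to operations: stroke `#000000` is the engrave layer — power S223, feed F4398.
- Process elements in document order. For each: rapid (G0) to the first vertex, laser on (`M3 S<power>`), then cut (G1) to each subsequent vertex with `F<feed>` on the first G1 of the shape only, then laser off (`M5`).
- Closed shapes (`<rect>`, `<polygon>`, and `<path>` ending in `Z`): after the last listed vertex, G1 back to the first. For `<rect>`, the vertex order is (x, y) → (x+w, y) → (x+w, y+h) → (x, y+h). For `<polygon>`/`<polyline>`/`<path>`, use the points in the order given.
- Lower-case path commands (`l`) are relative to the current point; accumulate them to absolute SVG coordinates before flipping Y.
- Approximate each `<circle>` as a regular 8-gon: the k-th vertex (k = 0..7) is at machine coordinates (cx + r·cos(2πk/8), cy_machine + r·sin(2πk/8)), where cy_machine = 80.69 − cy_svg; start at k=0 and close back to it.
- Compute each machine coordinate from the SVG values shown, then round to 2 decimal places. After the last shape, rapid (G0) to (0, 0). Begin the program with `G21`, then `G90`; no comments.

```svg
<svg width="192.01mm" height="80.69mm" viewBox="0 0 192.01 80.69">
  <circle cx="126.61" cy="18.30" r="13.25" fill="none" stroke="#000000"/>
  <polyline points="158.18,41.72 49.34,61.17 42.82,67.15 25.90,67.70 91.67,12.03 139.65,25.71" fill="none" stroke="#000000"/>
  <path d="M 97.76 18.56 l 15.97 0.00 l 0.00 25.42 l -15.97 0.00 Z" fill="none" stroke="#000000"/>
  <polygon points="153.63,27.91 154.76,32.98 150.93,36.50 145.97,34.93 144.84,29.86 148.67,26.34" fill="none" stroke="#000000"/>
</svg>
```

1 u = 1 mm; y_m = 80.69 − y.

[1] `<circle>` circle, #000000→engrave S223 F4398: (139.86,62.39) → (135.98,71.76) → (126.61,75.64) → (117.24,71.76) → (113.36,62.39) → (117.24,53.02) → (126.61,49.14) → (135.98,53.02) → (139.86,62.39) (closed)

[2] `<polyline>` open polyline, #000000→engrave S223 F4398: (158.18,38.97) → (49.34,19.52) → (42.82,13.54) → (25.90,12.99) → (91.67,68.66) → (139.65,54.98)

[3] `<path>` rectangle, #000000→engrave S223 F4398: (97.76,62.13) → (113.73,62.13) → (113.73,36.71) → (97.76,36.71) → (97.76,62.13) (closed)

[4] `<polygon>` regular polygon, #000000→engrave S223 F4398: (153.63,52.78) → (154.76,47.71) → (150.93,44.19) → (145.97,45.76) → (144.84,50.83) → (148.67,54.35) → (153.63,52.78) (closed)

G21
G90
G0 X139.86 Y62.39
M3 S223
G1 X135.98 Y71.76 F4398
G1 X126.61 Y75.64
G1 X117.24 Y71.76
G1 X113.36 Y62.39
G1 X117.24 Y53.02
G1 X126.61 Y49.14
G1 X135.98 Y53.02
G1 X139.86 Y62.39
M5
G0 X158.18 Y38.97
M3 S223
G1 X49.34 Y19.52 F4398
G1 X42.82 Y13.54
G1 X25.90 Y12.99
G1 X91.67 Y68.66
G1 X139.65 Y54.98
M5
G0 X97.76 Y62.13
M3 S223
G1 X113.73 Y62.13 F4398
G1 X113.73 Y36.71
G1 X97.76 Y36.71
G1 X97.76 Y62.13
M5
G0 X153.63 Y52.78
M3 S223
G1 X154.76 Y47.71 F4398
G1 X150.93 Y44.19
G1 X145.97 Y45.76
G1 X144.84 Y50.83
G1 X148.67 Y54.35
G1 X153.63 Y52.78
M5
G0 X0.00 Y0.00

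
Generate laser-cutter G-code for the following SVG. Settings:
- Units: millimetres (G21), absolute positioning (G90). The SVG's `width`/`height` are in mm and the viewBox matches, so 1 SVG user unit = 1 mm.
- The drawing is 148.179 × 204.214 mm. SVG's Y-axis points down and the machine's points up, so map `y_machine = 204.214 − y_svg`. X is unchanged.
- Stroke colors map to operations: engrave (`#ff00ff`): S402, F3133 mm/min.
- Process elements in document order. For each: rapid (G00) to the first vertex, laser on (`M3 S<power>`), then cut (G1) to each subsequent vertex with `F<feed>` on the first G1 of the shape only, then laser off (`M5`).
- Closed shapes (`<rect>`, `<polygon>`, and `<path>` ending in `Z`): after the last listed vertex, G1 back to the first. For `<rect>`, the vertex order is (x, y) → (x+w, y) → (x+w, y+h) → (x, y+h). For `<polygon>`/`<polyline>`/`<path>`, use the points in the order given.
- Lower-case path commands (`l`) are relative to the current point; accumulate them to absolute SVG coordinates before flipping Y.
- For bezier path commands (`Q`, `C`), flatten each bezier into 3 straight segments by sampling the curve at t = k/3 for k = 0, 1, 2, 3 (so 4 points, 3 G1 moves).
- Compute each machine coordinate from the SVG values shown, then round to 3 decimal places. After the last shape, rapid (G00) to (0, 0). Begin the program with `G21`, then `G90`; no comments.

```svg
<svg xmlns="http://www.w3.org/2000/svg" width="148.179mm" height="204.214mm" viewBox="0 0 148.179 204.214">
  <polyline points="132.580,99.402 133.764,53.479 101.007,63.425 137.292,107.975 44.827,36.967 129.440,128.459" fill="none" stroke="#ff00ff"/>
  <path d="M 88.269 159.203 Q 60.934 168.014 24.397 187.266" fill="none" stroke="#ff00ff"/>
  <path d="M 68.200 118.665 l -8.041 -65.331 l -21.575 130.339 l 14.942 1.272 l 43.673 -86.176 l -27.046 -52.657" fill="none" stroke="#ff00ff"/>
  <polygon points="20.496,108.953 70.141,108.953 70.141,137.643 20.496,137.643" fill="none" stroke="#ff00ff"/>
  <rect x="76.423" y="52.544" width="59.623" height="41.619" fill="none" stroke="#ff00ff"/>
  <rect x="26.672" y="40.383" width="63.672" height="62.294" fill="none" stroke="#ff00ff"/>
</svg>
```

G21
G90
G00 X132.580 Y104.812
M3 S402
G1 X133.764 Y150.735 F3133
G1 X101.007 Y140.789
G1 X137.292 Y96.239
G1 X44.827 Y167.247
G1 X129.440 Y75.755
M5
G00 X88.269 Y45.011
M3 S402
G1 X69.023 Y37.977 F3133
G1 X47.733 Y28.623
G1 X24.397 Y16.948
M5
G00 X68.200 Y85.549
M3 S402
G1 X60.159 Y150.880 F3133
G1 X38.584 Y20.541
G1 X53.526 Y19.269
G1 X97.199 Y105.445
G1 X70.153 Y158.102
M5
G00 X20.496 Y95.261
M3 S402
G1 X70.141 Y95.261 F3133
G1 X70.141 Y66.571
G1 X20.496 Y66.571
G1 X20.496 Y95.261
M5
G00 X76.423 Y151.670
M3 S402
G1 X136.046 Y151.670 F3133
G1 X136.046 Y110.051
G1 X76.423 Y110.051
G1 X76.423 Y151.670
M5
G00 X26.672 Y163.831
M3 S402
G1 X90.344 Y163.831 F3133
G1 X90.344 Y101.537
G1 X26.672 Y101.537
G1 X26.672 Y163.831
M5
G00 X0.000 Y0.000

Since the viewBox matches the mm dimensions, user units are millimetres directly. The only transform is the Y-flip y_m = 204.214 − y_svg.

Shape 1 is a open polyline drawn with `<polyline>`. Its stroke #ff00ff means engrave at S402, F3133. After flipping Y the toolpath is (132.580,104.812) → (133.764,150.735) → (101.007,140.789) → (137.292,96.239) → (44.827,167.247) → (129.440,75.755).

Shape 2 is a quadratic bezier drawn with `<path>`. Its stroke #ff00ff means engrave at S402, F3133. After flipping Y the toolpath is (88.269,45.011) → (69.023,37.977) → (47.733,28.623) → (24.397,16.948).

Shape 3 is a open polyline drawn with `<path>`. Its stroke #ff00ff means engrave at S402, F3133. After flipping Y the toolpath is (68.200,85.549) → (60.159,150.880) → (38.584,20.541) → (53.526,19.269) → (97.199,105.445) → (70.153,158.102).

Shape 4 is a rectangle drawn with `<polygon>`. Its stroke #ff00ff means engrave at S402, F3133. After flipping Y the toolpath is (20.496,95.261) → (70.141,95.261) → (70.141,66.571) → (20.496,66.571) → (20.496,95.261), returning to the start.

Shape 5 is a rectangle drawn with `<rect>`. Its stroke #ff00ff means engrave at S402, F3133. After flipping Y the toolpath is (76.423,151.670) → (136.046,151.670) → (136.046,110.051) → (76.423,110.051) → (76.423,151.670), returning to the start.

Shape 6 is a rectangle drawn with `<rect>`. Its stroke #ff00ff means engrave at S402, F3133. After flipping Y the toolpath is (26.672,163.831) → (90.344,163.831) → (90.344,101.537) → (26.672,101.537) → (26.672,163.831), returning to the start.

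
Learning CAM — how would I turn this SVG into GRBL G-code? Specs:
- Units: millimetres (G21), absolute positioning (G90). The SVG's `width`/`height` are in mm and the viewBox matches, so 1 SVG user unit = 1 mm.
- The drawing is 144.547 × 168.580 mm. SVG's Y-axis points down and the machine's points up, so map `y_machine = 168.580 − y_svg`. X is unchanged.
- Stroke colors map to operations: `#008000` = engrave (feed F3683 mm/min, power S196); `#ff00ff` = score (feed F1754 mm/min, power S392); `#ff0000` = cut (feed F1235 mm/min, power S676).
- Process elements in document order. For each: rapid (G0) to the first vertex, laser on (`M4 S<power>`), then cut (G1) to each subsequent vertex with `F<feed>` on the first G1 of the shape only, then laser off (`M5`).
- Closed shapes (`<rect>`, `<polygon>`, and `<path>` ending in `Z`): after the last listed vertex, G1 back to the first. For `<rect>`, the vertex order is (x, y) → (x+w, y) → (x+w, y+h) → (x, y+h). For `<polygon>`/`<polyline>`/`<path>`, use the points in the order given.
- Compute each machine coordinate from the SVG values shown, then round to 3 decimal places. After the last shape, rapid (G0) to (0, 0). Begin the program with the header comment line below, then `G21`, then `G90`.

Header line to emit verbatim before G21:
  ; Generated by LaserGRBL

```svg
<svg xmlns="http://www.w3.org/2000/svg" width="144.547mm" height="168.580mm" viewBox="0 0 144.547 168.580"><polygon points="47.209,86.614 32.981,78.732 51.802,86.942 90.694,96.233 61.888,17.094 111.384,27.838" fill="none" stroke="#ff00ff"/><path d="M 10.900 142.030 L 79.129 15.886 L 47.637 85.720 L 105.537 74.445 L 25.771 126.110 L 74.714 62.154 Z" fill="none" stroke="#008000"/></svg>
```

1 u = 1 mm; y_m = 168.580 − y.

[1] `<polygon>` closed polygon, #ff00ff→score S392 F1754: (47.209,81.966) → (32.981,89.848) → (51.802,81.638) → (90.694,72.347) → (61.888,151.486) → (111.384,140.742) → (47.209,81.966) (closed)

[2] `<path>` closed polygon, #008000→engrave S196 F3683: (10.900,26.550) → (79.129,152.694) → (47.637,82.860) → (105.537,94.135) → (25.771,42.470) → (74.714,106.426) → (10.900,26.550) (closed)

; Generated by LaserGRBL
G21
G90
G0 X47.209 Y81.966
M4 S392
G1 X32.981 Y89.848 F1754
G1 X51.802 Y81.638
G1 X90.694 Y72.347
G1 X61.888 Y151.486
G1 X111.384 Y140.742
G1 X47.209 Y81.966
M5
G0 X10.900 Y26.550
M4 S196
G1 X79.129 Y152.694 F3683
G1 X47.637 Y82.860
G1 X105.537 Y94.135
G1 X25.771 Y42.470
G1 X74.714 Y106.426
G1 X10.900 Y26.550
M5
G0 X0.000 Y0.000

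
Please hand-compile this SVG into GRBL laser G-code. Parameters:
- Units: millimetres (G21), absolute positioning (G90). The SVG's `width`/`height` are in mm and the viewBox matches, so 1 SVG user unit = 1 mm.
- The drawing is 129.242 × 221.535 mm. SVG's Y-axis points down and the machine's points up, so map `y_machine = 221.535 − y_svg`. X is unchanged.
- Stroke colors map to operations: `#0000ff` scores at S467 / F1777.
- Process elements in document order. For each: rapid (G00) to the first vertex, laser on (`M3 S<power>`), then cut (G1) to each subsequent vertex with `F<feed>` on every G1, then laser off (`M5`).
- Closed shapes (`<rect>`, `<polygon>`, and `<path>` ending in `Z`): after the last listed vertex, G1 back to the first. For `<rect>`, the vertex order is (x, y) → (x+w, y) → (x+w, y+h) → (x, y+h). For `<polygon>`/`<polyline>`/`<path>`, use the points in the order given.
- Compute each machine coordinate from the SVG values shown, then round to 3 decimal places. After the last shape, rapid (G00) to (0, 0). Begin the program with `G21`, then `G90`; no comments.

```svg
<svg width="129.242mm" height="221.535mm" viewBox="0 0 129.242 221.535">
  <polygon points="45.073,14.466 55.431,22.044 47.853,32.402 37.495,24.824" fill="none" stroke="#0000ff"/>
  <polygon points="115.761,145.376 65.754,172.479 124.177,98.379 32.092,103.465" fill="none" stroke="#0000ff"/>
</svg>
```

1 u = 1 mm; y_m = 221.535 − y.

[1] `<polygon>` regular polygon, #0000ff→score S467 F1777: (45.073,207.069) → (55.431,199.491) → (47.853,189.133) → (37.495,196.711) → (45.073,207.069) (closed)

[2] `<polygon>` closed polygon, #0000ff→score S467 F1777: (115.761,76.159) → (65.754,49.056) → (124.177,123.156) → (32.092,118.070) → (115.761,76.159) (closed)

G21
G90
G00 X45.073 Y207.069
M3 S467
G1 X55.431 Y199.491 F1777
G1 X47.853 Y189.133 F1777
G1 X37.495 Y196.711 F1777
G1 X45.073 Y207.069 F1777
M5
G00 X115.761 Y76.159
M3 S467
G1 X65.754 Y49.056 F1777
G1 X124.177 Y123.156 F1777
G1 X32.092 Y118.070 F1777
G1 X115.761 Y76.159 F1777
M5
G00 X0.000 Y0.000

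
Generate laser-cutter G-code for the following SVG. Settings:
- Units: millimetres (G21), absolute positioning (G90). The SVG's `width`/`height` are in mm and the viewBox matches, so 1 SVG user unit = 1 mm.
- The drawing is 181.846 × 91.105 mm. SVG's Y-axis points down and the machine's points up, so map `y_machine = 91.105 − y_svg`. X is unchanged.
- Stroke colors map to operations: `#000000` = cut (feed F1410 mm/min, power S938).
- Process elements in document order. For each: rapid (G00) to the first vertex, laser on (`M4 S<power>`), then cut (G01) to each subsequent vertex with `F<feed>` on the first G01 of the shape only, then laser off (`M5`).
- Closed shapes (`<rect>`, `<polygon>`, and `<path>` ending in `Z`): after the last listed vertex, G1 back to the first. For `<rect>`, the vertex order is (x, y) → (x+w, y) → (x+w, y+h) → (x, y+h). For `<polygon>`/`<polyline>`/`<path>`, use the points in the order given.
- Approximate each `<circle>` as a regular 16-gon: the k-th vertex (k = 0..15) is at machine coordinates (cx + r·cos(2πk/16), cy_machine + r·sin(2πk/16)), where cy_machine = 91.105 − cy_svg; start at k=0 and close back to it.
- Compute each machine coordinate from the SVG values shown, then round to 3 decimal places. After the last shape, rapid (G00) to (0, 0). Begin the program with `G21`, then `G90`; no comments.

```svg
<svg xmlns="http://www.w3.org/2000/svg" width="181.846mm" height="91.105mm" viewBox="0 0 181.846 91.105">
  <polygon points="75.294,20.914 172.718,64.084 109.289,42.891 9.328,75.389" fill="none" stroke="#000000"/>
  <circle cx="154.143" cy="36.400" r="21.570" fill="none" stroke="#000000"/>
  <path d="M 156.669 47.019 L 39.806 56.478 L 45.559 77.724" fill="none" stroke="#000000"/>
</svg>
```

G21
G90
G00 X75.294 Y70.191
M4 S938
G01 X172.718 Y27.021 F1410
G01 X109.289 Y48.214
G01 X9.328 Y15.716
G01 X75.294 Y70.191
M5
G00 X175.713 Y54.705
M4 S938
G01 X174.071 Y62.959 F1410
G01 X169.395 Y69.957
G01 X162.397 Y74.633
G01 X154.143 Y76.275
G01 X145.889 Y74.633
G01 X138.891 Y69.957
G01 X134.215 Y62.959
G01 X132.573 Y54.705
G01 X134.215 Y46.451
G01 X138.891 Y39.453
G01 X145.889 Y34.777
G01 X154.143 Y33.135
G01 X162.397 Y34.777
G01 X169.395 Y39.453
G01 X174.071 Y46.451
G01 X175.713 Y54.705
M5
G00 X156.669 Y44.086
M4 S938
G01 X39.806 Y34.627 F1410
G01 X45.559 Y13.381
M5
G00 X0.000 Y0.000

Since the viewBox matches the mm dimensions, user units are millimetres directly. The only transform is the Y-flip y_m = 91.105 − y_svg.

Shape 1 is a closed polygon drawn with `<polygon>`. Its stroke #000000 means cut at S938, F1410. After flipping Y the toolpath is (75.294,70.191) → (172.718,27.021) → (109.289,48.214) → (9.328,15.716) → (75.294,70.191), returning to the start.

Shape 2 is a circle drawn with `<circle>`. Its stroke #000000 means cut at S938, F1410. After flipping Y the toolpath is (175.713,54.705) → (174.071,62.959) → (169.395,69.957) → (162.397,74.633) → (154.143,76.275) → (145.889,74.633) → (138.891,69.957) → (134.215,62.959) → (132.573,54.705) → (134.215,46.451) → (138.891,39.453) → (145.889,34.777) → (154.143,33.135) → (162.397,34.777) → (169.395,39.453) → (174.071,46.451) → (175.713,54.705), returning to the start.

Shape 3 is a open polyline drawn with `<path>`. Its stroke #000000 means cut at S938, F1410. After flipping Y the toolpath is (156.669,44.086) → (39.806,34.627) → (45.559,13.381).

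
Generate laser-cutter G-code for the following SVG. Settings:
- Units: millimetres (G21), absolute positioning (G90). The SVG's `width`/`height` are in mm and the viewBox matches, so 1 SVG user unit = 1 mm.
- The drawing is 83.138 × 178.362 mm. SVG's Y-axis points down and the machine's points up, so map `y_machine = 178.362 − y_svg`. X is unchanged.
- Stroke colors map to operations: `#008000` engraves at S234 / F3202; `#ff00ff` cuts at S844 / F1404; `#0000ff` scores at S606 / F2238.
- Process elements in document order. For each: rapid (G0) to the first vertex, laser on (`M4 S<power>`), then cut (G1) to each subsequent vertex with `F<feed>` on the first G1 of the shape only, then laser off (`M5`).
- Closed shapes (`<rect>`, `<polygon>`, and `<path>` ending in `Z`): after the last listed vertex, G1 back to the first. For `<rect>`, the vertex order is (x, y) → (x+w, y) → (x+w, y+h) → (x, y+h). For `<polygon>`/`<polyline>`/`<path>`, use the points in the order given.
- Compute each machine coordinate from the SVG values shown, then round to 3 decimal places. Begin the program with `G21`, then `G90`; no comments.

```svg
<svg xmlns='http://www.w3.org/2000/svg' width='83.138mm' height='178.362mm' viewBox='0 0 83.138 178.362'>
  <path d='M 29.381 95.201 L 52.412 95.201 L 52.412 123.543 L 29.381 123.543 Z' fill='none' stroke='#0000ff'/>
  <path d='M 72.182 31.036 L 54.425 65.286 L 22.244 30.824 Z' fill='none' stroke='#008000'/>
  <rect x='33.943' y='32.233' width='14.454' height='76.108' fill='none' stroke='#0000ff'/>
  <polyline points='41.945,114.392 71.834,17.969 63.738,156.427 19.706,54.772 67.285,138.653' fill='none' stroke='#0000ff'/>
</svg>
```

G21
G90
G0 X29.381 Y83.161
M4 S606
G1 X52.412 Y83.161 F2238
G1 X52.412 Y54.819
G1 X29.381 Y54.819
G1 X29.381 Y83.161
M5
G0 X72.182 Y147.326
M4 S234
G1 X54.425 Y113.076 F3202
G1 X22.244 Y147.538
G1 X72.182 Y147.326
M5
G0 X33.943 Y146.129
M4 S606
G1 X48.397 Y146.129 F2238
G1 X48.397 Y70.021
G1 X33.943 Y70.021
G1 X33.943 Y146.129
M5
G0 X41.945 Y63.970
M4 S606
G1 X71.834 Y160.393 F2238
G1 X63.738 Y21.935
G1 X19.706 Y123.590
G1 X67.285 Y39.709
M5

viewBox `0 0 83.138 178.362` with mm width/height → 1 unit = 1 mm. Flip: y_m = 178.362 − y_svg.

**Shape 1** — `<path>` rectangle, stroke `#0000ff` → score (S606, F2238). Machine vertices: (29.381,83.161) → (52.412,83.161) → (52.412,54.819) → (29.381,54.819) → (29.381,83.161). Closed: final G1 returns to the first vertex.

**Shape 2** — `<path>` closed polygon, stroke `#008000` → engrave (S234, F3202). Machine vertices: (72.182,147.326) → (54.425,113.076) → (22.244,147.538) → (72.182,147.326). Closed: final G1 returns to the first vertex.

**Shape 3** — `<rect>` rectangle, stroke `#0000ff` → score (S606, F2238). Machine vertices: (33.943,146.129) → (48.397,146.129) → (48.397,70.021) → (33.943,70.021) → (33.943,146.129). Closed: final G1 returns to the first vertex.

**Shape 4** — `<polyline>` open polyline, stroke `#0000ff` → score (S606, F2238). Machine vertices: (41.945,63.970) → (71.834,160.393) → (63.738,21.935) → (19.706,123.590) → (67.285,39.709). Open path.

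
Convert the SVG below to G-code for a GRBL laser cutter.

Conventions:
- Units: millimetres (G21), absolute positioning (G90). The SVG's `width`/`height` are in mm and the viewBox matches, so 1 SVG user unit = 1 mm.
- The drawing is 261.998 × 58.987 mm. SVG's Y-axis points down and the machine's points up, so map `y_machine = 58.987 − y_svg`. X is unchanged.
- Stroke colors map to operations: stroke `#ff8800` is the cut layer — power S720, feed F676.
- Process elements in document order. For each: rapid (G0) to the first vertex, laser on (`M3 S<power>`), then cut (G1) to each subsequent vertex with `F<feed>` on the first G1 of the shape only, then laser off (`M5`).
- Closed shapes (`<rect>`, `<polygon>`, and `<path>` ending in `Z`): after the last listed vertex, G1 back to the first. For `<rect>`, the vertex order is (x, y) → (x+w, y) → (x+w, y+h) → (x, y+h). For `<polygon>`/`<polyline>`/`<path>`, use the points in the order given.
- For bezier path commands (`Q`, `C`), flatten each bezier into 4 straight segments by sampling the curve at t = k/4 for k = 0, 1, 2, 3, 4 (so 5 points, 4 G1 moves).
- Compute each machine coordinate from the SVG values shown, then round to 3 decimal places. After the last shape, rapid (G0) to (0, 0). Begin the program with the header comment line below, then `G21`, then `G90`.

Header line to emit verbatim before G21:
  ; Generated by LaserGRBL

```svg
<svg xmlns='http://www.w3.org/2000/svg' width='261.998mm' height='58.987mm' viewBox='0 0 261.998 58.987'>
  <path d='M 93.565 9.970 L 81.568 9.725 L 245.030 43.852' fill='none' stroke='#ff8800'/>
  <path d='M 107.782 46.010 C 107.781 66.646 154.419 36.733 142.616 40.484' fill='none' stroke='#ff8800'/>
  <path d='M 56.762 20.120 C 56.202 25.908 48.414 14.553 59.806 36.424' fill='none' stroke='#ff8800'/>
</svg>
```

viewBox `0 0 261.998 58.987` with mm width/height → 1 unit = 1 mm. Flip: y_m = 58.987 − y_svg.

**Shape 1** — `<path>` open polyline, stroke `#ff8800` → cut (S720, F676). Machine vertices: (93.565,49.017) → (81.568,49.262) → (245.030,15.135). Open path.

**Shape 2** — `<path>` cubic bezier, stroke `#ff8800` → cut (S720, F676). Control points (SVG): P0=(107.782,46.010), P1=(107.781,66.646), P2=(154.419,36.733), P3=(142.616,40.484); sampled at t=k/4. Machine vertices: (107.782,12.977) → (114.884,5.662) → (129.625,9.408) → (142.152,16.320) → (142.616,18.503). Open path.

**Shape 3** — `<path>` cubic bezier, stroke `#ff8800` → cut (S720, F676). Control points (SVG): P0=(56.762,20.120), P1=(56.202,25.908), P2=(48.414,14.553), P3=(59.806,36.424); sampled at t=k/4. Machine vertices: (56.762,38.867) → (55.399,36.953) → (53.802,36.746) → (54.446,33.523) → (59.806,22.563). Open path.

; Generated by LaserGRBL
G21
G90
G0 X93.565 Y49.017
M3 S720
G1 X81.568 Y49.262 F676
G1 X245.030 Y15.135
M5
G0 X107.782 Y12.977
M3 S720
G1 X114.884 Y5.662 F676
G1 X129.625 Y9.408
G1 X142.152 Y16.320
G1 X142.616 Y18.503
M5
G0 X56.762 Y38.867
M3 S720
G1 X55.399 Y36.953 F676
G1 X53.802 Y36.746
G1 X54.446 Y33.523
G1 X59.806 Y22.563
M5
G0 X0.000 Y0.000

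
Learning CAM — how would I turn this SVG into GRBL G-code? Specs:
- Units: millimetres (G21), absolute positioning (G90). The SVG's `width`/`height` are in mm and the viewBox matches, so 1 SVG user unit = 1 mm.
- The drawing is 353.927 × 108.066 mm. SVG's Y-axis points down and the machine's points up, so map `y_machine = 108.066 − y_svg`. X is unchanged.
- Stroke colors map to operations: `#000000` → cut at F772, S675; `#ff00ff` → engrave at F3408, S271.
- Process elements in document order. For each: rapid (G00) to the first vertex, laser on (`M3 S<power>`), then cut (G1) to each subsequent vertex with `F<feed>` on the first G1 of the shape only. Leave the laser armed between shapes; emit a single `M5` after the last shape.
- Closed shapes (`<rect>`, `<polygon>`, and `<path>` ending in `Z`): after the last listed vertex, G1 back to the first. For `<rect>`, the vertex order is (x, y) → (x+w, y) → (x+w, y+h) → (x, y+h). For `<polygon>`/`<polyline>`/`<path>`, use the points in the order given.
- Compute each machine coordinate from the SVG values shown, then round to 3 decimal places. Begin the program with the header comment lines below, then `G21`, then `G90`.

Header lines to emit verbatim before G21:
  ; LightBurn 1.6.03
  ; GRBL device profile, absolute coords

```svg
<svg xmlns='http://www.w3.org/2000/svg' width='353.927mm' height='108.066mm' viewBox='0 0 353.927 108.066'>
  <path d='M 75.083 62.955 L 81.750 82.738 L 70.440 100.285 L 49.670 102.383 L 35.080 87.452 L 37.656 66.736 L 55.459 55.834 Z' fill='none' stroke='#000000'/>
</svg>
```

viewBox `0 0 353.927 108.066` with mm width/height → 1 unit = 1 mm. Flip: y_m = 108.066 − y_svg.

**Shape 1** — `<path>` regular polygon, stroke `#000000` → cut (S675, F772). Machine vertices: (75.083,45.111) → (81.750,25.328) → (70.440,7.781) → (49.670,5.683) → (35.080,20.614) → (37.656,41.330) → (55.459,52.232) → (75.083,45.111). Closed: final G1 returns to the first vertex.

; LightBurn 1.6.03
; GRBL device profile, absolute coords
G21
G90
G00 X75.083 Y45.111
M3 S675
G1 X81.750 Y25.328 F772
G1 X70.440 Y7.781
G1 X49.670 Y5.683
G1 X35.080 Y20.614
G1 X37.656 Y41.330
G1 X55.459 Y52.232
G1 X75.083 Y45.111
M5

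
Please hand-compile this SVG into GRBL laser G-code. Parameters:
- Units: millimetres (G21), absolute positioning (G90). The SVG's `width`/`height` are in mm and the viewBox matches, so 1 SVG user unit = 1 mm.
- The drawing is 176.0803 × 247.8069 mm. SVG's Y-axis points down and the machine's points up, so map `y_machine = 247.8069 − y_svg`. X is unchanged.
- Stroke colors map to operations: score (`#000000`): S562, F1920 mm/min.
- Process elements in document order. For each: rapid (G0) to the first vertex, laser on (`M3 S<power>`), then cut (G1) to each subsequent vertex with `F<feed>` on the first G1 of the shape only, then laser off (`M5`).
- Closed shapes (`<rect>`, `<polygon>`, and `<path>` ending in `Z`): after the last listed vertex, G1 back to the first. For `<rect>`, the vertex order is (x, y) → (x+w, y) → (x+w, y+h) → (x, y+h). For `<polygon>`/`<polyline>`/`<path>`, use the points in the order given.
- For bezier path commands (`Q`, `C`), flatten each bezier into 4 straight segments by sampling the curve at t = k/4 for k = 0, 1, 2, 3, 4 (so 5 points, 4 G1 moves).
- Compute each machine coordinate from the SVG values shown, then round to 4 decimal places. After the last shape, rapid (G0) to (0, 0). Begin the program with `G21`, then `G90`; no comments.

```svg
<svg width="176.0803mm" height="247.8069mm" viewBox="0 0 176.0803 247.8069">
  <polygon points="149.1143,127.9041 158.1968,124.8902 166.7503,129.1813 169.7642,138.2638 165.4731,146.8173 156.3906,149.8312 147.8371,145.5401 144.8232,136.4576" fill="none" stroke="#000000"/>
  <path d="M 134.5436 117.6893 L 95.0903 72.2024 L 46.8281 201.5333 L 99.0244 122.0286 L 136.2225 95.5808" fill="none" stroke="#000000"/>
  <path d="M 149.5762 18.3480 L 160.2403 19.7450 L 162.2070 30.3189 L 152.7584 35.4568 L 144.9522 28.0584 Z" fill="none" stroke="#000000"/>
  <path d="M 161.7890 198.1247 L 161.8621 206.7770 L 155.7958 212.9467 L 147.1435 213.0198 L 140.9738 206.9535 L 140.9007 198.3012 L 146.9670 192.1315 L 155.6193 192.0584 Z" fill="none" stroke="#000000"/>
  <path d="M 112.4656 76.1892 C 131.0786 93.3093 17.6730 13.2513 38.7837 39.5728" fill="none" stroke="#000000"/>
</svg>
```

G21
G90
G0 X149.1143 Y119.9028
M3 S562
G1 X158.1968 Y122.9167 F1920
G1 X166.7503 Y118.6256
G1 X169.7642 Y109.5431
G1 X165.4731 Y100.9896
G1 X156.3906 Y97.9757
G1 X147.8371 Y102.2668
G1 X144.8232 Y111.3493
G1 X149.1143 Y119.9028
M5
G0 X134.5436 Y130.1176
M3 S562
G1 X95.0903 Y175.6045 F1920
G1 X46.8281 Y46.2736
G1 X99.0244 Y125.7783
G1 X136.2225 Y152.2261
M5
G0 X149.5762 Y229.4589
M3 S562
G1 X160.2403 Y228.0619 F1920
G1 X162.2070 Y217.4880
G1 X152.7584 Y212.3501
G1 X144.9522 Y219.7485
G1 X149.5762 Y229.4589
M5
G0 X161.7890 Y49.6822
M3 S562
G1 X161.8621 Y41.0299 F1920
G1 X155.7958 Y34.8602
G1 X147.1435 Y34.7871
G1 X140.9738 Y40.8534
G1 X140.9007 Y49.5057
G1 X146.9670 Y55.6754
G1 X155.6193 Y55.7485
G1 X161.7890 Y49.6822
M5
G0 X112.4656 Y171.6177
M3 S562
G1 X105.8365 Y173.8179 F1920
G1 X74.6880 Y193.3764
G1 X44.0079 Y211.2097
G1 X38.7837 Y208.2341
M5
G0 X0.0000 Y0.0000

viewBox `0 0 176.0803 247.8069` with mm width/height → 1 unit = 1 mm. Flip: y_m = 247.8069 − y_svg.

**Shape 1** — `<polygon>` regular polygon, stroke `#000000` → score (S562, F1920). Machine vertices: (149.1143,119.9028) → (158.1968,122.9167) → (166.7503,118.6256) → (169.7642,109.5431) → (165.4731,100.9896) → (156.3906,97.9757) → (147.8371,102.2668) → (144.8232,111.3493) → (149.1143,119.9028). Closed: final G1 returns to the first vertex.

**Shape 2** — `<path>` open polyline, stroke `#000000` → score (S562, F1920). Machine vertices: (134.5436,130.1176) → (95.0903,175.6045) → (46.8281,46.2736) → (99.0244,125.7783) → (136.2225,152.2261). Open path.

**Shape 3** — `<path>` regular polygon, stroke `#000000` → score (S562, F1920). Machine vertices: (149.5762,229.4589) → (160.2403,228.0619) → (162.2070,217.4880) → (152.7584,212.3501) → (144.9522,219.7485) → (149.5762,229.4589). Closed: final G1 returns to the first vertex.

**Shape 4** — `<path>` regular polygon, stroke `#000000` → score (S562, F1920). Machine vertices: (161.7890,49.6822) → (161.8621,41.0299) → (155.7958,34.8602) → (147.1435,34.7871) → (140.9738,40.8534) → (140.9007,49.5057) → (146.9670,55.6754) → (155.6193,55.7485) → (161.7890,49.6822). Closed: final G1 returns to the first vertex.

**Shape 5** — `<path>` cubic bezier, stroke `#000000` → score (S562, F1920). Control points (SVG): P0=(112.4656,76.1892), P1=(131.0786,93.3093), P2=(17.6730,13.2513), P3=(38.7837,39.5728); sampled at t=k/4. Machine vertices: (112.4656,171.6177) → (105.8365,173.8179) → (74.6880,193.3764) → (44.0079,211.2097) → (38.7837,208.2341). Open path.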